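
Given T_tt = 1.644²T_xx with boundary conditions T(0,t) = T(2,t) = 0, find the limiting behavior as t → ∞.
T oscillates (no decay). Energy is conserved; the solution oscillates indefinitely as standing waves.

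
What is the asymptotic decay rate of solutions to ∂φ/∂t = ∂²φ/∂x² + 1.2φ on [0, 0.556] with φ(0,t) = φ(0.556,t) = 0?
Eigenvalues: λₙ = n²π²/0.556² - 1.2.
First three modes:
  n=1: λ₁ = π²/0.556² - 1.2 ≈ 30.726
  n=2: λ₂ = 4π²/0.556² - 1.2 ≈ 126.506
  n=3: λ₃ = 9π²/0.556² - 1.2 ≈ 286.138
Since π²/0.556² ≈ 31.926 > 1.2, all λₙ > 0.
The n=1 mode decays slowest → dominates as t → ∞.
Asymptotic: φ ~ c₁ sin(πx/0.556) e^{-λ₁t} with decay rate λ₁ ≈ 30.726.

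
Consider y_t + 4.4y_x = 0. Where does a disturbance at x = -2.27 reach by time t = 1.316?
At x = 3.5204. The characteristic carries data from (-2.27, 0) to (3.5204, 1.316).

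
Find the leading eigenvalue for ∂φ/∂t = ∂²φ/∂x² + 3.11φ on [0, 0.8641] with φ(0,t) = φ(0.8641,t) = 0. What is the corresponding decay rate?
Eigenvalues: λₙ = n²π²/0.8641² - 3.11.
First three modes:
  n=1: λ₁ = π²/0.8641² - 3.11 ≈ 10.108
  n=2: λ₂ = 4π²/0.8641² - 3.11 ≈ 49.763
  n=3: λ₃ = 9π²/0.8641² - 3.11 ≈ 115.854
Since π²/0.8641² ≈ 13.218 > 3.11, all λₙ > 0.
The n=1 mode decays slowest → dominates as t → ∞.
Asymptotic: φ ~ c₁ sin(πx/0.8641) e^{-λ₁t} with decay rate λ₁ ≈ 10.108.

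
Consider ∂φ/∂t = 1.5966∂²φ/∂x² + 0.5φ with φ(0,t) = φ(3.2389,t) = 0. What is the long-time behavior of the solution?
As t → ∞, φ → 0. Diffusion dominates reaction (r=0.5 < κπ²/L²≈1.5); solution decays.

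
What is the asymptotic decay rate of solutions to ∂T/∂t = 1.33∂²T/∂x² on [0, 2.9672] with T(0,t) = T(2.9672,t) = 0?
Eigenvalues: λₙ = 1.33n²π²/2.9672².
First three modes:
  n=1: λ₁ = 1.33π²/2.9672² ≈ 1.491
  n=2: λ₂ = 5.32π²/2.9672² ≈ 5.964 (4× faster decay)
  n=3: λ₃ = 11.97π²/2.9672² ≈ 13.418 (9× faster decay)
As t → ∞, higher modes decay exponentially faster. The n=1 mode dominates: T ~ c₁ sin(πx/2.9672) e^{-λ₁t}.
Decay rate: λ₁ = 1.33π²/2.9672² ≈ 1.491.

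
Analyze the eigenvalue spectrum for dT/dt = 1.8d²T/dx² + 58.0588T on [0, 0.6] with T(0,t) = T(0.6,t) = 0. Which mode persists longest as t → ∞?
Eigenvalues: λₙ = 1.8n²π²/0.6² - 58.0588.
First three modes:
  n=1: λ₁ = 1.8π²/0.6² - 58.0588 ≈ -8.711
  n=2: λ₂ = 7.2π²/0.6² - 58.0588 ≈ 139.333
  n=3: λ₃ = 16.2π²/0.6² - 58.0588 ≈ 386.073
Since 1.8π²/0.6² ≈ 49.348 < 58.0588, λ₁ < 0.
The n=1 mode grows fastest (−λₙ is largest for n=1) → dominates.
Asymptotic: T ~ c₁ sin(πx/0.6) e^{8.711t} (exponential growth at rate −λ₁ ≈ 8.711).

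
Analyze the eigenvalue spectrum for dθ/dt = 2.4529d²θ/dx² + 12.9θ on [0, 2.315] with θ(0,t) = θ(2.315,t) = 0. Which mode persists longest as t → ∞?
Eigenvalues: λₙ = 2.4529n²π²/2.315² - 12.9.
First three modes:
  n=1: λ₁ = 2.4529π²/2.315² - 12.9 ≈ -8.383
  n=2: λ₂ = 9.8116π²/2.315² - 12.9 ≈ 5.169
  n=3: λ₃ = 22.0761π²/2.315² - 12.9 ≈ 27.756
Since 2.4529π²/2.315² ≈ 4.517 < 12.9, λ₁ < 0.
The n=1 mode grows fastest (−λₙ is largest for n=1) → dominates.
Asymptotic: θ ~ c₁ sin(πx/2.315) e^{8.383t} (exponential growth at rate −λ₁ ≈ 8.383).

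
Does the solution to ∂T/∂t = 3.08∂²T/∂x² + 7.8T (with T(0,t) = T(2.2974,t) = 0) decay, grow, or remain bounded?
T grows unboundedly. Reaction dominates diffusion (r=7.8 > κπ²/L²≈5.76); solution grows exponentially.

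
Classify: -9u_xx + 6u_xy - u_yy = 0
Parabolic (discriminant = 0).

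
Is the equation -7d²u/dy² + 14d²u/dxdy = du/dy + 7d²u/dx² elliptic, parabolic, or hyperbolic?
Rewriting in standard form: -7d²u/dx² + 14d²u/dxdy - 7d²u/dy² - du/dy = 0. Computing B² - 4AC with A = -7, B = 14, C = -7: discriminant = 0 (zero). Answer: parabolic.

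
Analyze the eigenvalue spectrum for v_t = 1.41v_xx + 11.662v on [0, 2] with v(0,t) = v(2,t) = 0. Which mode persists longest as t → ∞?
Eigenvalues: λₙ = 1.41n²π²/2² - 11.662.
First three modes:
  n=1: λ₁ = 1.41π²/2² - 11.662 ≈ -8.183
  n=2: λ₂ = 5.64π²/2² - 11.662 ≈ 2.254
  n=3: λ₃ = 12.69π²/2² - 11.662 ≈ 19.649
Since 1.41π²/2² ≈ 3.479 < 11.662, λ₁ < 0.
The n=1 mode grows fastest (−λₙ is largest for n=1) → dominates.
Asymptotic: v ~ c₁ sin(πx/2) e^{8.183t} (exponential growth at rate −λ₁ ≈ 8.183).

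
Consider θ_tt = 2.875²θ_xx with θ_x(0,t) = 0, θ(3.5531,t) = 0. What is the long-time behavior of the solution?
As t → ∞, θ oscillates (no decay). Energy is conserved; the solution oscillates indefinitely as standing waves.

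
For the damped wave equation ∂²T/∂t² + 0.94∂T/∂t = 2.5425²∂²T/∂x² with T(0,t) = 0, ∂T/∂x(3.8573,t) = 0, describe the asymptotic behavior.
T → 0. Damping (γ=0.94) dissipates energy; oscillations decay exponentially.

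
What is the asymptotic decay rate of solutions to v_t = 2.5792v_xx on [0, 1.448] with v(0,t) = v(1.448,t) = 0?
Eigenvalues: λₙ = 2.5792n²π²/1.448².
First three modes:
  n=1: λ₁ = 2.5792π²/1.448² ≈ 12.141
  n=2: λ₂ = 10.3168π²/1.448² ≈ 48.563 (4× faster decay)
  n=3: λ₃ = 23.2128π²/1.448² ≈ 109.267 (9× faster decay)
As t → ∞, higher modes decay exponentially faster. The n=1 mode dominates: v ~ c₁ sin(πx/1.448) e^{-λ₁t}.
Decay rate: λ₁ = 2.5792π²/1.448² ≈ 12.141.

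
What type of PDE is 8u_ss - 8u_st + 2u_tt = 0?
With A = 8, B = -8, C = 2, the discriminant is 0. This is a parabolic PDE.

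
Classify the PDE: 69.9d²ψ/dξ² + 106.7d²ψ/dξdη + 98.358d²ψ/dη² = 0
A = 69.9, B = 106.7, C = 98.358. Discriminant B² - 4AC = -16116.0068. Since -16116.0068 < 0, elliptic.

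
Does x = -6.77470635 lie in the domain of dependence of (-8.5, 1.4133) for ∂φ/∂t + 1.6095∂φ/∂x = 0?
No. Only data at x = -10.77470635 affects (-8.5, 1.4133). Advection has one-way propagation along characteristics.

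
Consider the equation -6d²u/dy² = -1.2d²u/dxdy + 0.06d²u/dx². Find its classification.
Rewriting in standard form: -0.06d²u/dx² + 1.2d²u/dxdy - 6d²u/dy² = 0. Parabolic. (A = -0.06, B = 1.2, C = -6 gives B² - 4AC = 0.)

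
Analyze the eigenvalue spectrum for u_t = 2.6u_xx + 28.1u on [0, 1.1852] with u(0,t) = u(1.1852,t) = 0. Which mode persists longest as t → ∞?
Eigenvalues: λₙ = 2.6n²π²/1.1852² - 28.1.
First three modes:
  n=1: λ₁ = 2.6π²/1.1852² - 28.1 ≈ -9.832
  n=2: λ₂ = 10.4π²/1.1852² - 28.1 ≈ 44.972
  n=3: λ₃ = 23.4π²/1.1852² - 28.1 ≈ 136.312
Since 2.6π²/1.1852² ≈ 18.268 < 28.1, λ₁ < 0.
The n=1 mode grows fastest (−λₙ is largest for n=1) → dominates.
Asymptotic: u ~ c₁ sin(πx/1.1852) e^{9.832t} (exponential growth at rate −λ₁ ≈ 9.832).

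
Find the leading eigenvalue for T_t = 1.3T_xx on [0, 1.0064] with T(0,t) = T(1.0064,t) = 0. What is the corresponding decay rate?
Eigenvalues: λₙ = 1.3n²π²/1.0064².
First three modes:
  n=1: λ₁ = 1.3π²/1.0064² ≈ 12.668
  n=2: λ₂ = 5.2π²/1.0064² ≈ 50.671 (4× faster decay)
  n=3: λ₃ = 11.7π²/1.0064² ≈ 114.01 (9× faster decay)
As t → ∞, higher modes decay exponentially faster. The n=1 mode dominates: T ~ c₁ sin(πx/1.0064) e^{-λ₁t}.
Decay rate: λ₁ = 1.3π²/1.0064² ≈ 12.668.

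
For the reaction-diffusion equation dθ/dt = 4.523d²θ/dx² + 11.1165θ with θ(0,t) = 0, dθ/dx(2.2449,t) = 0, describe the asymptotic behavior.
θ grows unboundedly. Reaction dominates diffusion (r=11.1165 > κπ²/(4L²)≈2.21); solution grows exponentially.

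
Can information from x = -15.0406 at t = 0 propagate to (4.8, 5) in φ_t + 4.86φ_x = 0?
No. Only data at x = -19.5 affects (4.8, 5). Advection has one-way propagation along characteristics.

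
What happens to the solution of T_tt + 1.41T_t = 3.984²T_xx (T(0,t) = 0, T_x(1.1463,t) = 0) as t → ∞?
T → 0. Damping (γ=1.41) dissipates energy; oscillations decay exponentially.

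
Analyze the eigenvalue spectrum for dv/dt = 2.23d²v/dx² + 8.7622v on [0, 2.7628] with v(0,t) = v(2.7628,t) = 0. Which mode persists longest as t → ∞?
Eigenvalues: λₙ = 2.23n²π²/2.7628² - 8.7622.
First three modes:
  n=1: λ₁ = 2.23π²/2.7628² - 8.7622 ≈ -5.879
  n=2: λ₂ = 8.92π²/2.7628² - 8.7622 ≈ 2.771
  n=3: λ₃ = 20.07π²/2.7628² - 8.7622 ≈ 17.188
Since 2.23π²/2.7628² ≈ 2.883 < 8.7622, λ₁ < 0.
The n=1 mode grows fastest (−λₙ is largest for n=1) → dominates.
Asymptotic: v ~ c₁ sin(πx/2.7628) e^{5.879t} (exponential growth at rate −λ₁ ≈ 5.879).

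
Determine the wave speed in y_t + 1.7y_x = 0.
Speed = 1.7. Information travels along x - 1.7t = const (rightward).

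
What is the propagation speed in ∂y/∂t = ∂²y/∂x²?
Infinite. The heat equation is parabolic, not hyperbolic, so disturbances propagate instantly.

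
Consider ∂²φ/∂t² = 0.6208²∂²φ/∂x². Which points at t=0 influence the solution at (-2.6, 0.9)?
Domain of dependence: [-3.15872, -2.04128]. Signals travel at speed 0.6208, so data within |x - -2.6| ≤ 0.6208·0.9 = 0.55872 can reach the point.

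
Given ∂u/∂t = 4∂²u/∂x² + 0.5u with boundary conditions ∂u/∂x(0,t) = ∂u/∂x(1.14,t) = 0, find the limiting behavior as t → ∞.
u grows unboundedly. With Neumann BCs the constant mode has diffusion eigenvalue 0, so any r > 0 makes it grow like e^(0.5t); solution grows exponentially.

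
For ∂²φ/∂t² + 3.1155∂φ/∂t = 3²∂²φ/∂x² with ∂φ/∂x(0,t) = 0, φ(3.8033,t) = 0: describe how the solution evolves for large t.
φ → 0. Damping (γ=3.1155) dissipates energy; oscillations decay exponentially.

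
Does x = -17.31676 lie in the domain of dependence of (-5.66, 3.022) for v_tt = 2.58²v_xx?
No. The domain of dependence is [-13.45676, 2.13676], and -17.31676 is outside this interval.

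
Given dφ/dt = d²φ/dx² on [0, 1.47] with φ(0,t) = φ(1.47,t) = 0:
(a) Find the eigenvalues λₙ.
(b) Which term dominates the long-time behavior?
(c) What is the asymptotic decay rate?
Eigenvalues: λₙ = n²π²/1.47².
First three modes:
  n=1: λ₁ = π²/1.47² ≈ 4.567
  n=2: λ₂ = 4π²/1.47² ≈ 18.269 (4× faster decay)
  n=3: λ₃ = 9π²/1.47² ≈ 41.106 (9× faster decay)
As t → ∞, higher modes decay exponentially faster. The n=1 mode dominates: φ ~ c₁ sin(πx/1.47) e^{-λ₁t}.
Decay rate: λ₁ = π²/1.47² ≈ 4.567.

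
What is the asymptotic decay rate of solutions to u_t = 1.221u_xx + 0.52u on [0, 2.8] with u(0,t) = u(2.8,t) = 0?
Eigenvalues: λₙ = 1.221n²π²/2.8² - 0.52.
First three modes:
  n=1: λ₁ = 1.221π²/2.8² - 0.52 ≈ 1.017
  n=2: λ₂ = 4.884π²/2.8² - 0.52 ≈ 5.628
  n=3: λ₃ = 10.989π²/2.8² - 0.52 ≈ 13.314
Since 1.221π²/2.8² ≈ 1.537 > 0.52, all λₙ > 0.
The n=1 mode decays slowest → dominates as t → ∞.
Asymptotic: u ~ c₁ sin(πx/2.8) e^{-λ₁t} with decay rate λ₁ ≈ 1.017.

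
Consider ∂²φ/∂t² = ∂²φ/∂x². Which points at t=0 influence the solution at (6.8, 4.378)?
Domain of dependence: [2.422, 11.178]. Signals travel at speed 1, so data within |x - 6.8| ≤ 1·4.378 = 4.378 can reach the point.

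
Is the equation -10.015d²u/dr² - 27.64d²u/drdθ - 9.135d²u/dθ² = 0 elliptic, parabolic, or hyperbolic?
Computing B² - 4AC with A = -10.015, B = -27.64, C = -9.135: discriminant = 398.0215 (positive). Answer: hyperbolic.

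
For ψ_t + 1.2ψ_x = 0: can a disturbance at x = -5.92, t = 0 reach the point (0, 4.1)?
No. Only data at x = -4.92 affects (0, 4.1). Advection has one-way propagation along characteristics.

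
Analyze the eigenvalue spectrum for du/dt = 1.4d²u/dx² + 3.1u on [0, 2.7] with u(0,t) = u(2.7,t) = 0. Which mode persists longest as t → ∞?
Eigenvalues: λₙ = 1.4n²π²/2.7² - 3.1.
First three modes:
  n=1: λ₁ = 1.4π²/2.7² - 3.1 ≈ -1.205
  n=2: λ₂ = 5.6π²/2.7² - 3.1 ≈ 4.482
  n=3: λ₃ = 12.6π²/2.7² - 3.1 ≈ 13.959
Since 1.4π²/2.7² ≈ 1.895 < 3.1, λ₁ < 0.
The n=1 mode grows fastest (−λₙ is largest for n=1) → dominates.
Asymptotic: u ~ c₁ sin(πx/2.7) e^{1.205t} (exponential growth at rate −λ₁ ≈ 1.205).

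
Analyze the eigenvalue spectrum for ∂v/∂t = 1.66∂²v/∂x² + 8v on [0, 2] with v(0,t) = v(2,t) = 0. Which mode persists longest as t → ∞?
Eigenvalues: λₙ = 1.66n²π²/2² - 8.
First three modes:
  n=1: λ₁ = 1.66π²/2² - 8 ≈ -3.904
  n=2: λ₂ = 6.64π²/2² - 8 ≈ 8.384
  n=3: λ₃ = 14.94π²/2² - 8 ≈ 28.863
Since 1.66π²/2² ≈ 4.096 < 8, λ₁ < 0.
The n=1 mode grows fastest (−λₙ is largest for n=1) → dominates.
Asymptotic: v ~ c₁ sin(πx/2) e^{3.904t} (exponential growth at rate −λ₁ ≈ 3.904).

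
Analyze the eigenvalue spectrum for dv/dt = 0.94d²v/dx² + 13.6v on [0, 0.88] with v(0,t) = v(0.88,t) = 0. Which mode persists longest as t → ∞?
Eigenvalues: λₙ = 0.94n²π²/0.88² - 13.6.
First three modes:
  n=1: λ₁ = 0.94π²/0.88² - 13.6 ≈ -1.62
  n=2: λ₂ = 3.76π²/0.88² - 13.6 ≈ 34.321
  n=3: λ₃ = 8.46π²/0.88² - 13.6 ≈ 94.221
Since 0.94π²/0.88² ≈ 11.98 < 13.6, λ₁ < 0.
The n=1 mode grows fastest (−λₙ is largest for n=1) → dominates.
Asymptotic: v ~ c₁ sin(πx/0.88) e^{1.62t} (exponential growth at rate −λ₁ ≈ 1.62).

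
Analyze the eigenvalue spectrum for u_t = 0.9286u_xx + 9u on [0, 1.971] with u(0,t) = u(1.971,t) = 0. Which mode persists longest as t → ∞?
Eigenvalues: λₙ = 0.9286n²π²/1.971² - 9.
First three modes:
  n=1: λ₁ = 0.9286π²/1.971² - 9 ≈ -6.641
  n=2: λ₂ = 3.7144π²/1.971² - 9 ≈ 0.437
  n=3: λ₃ = 8.3574π²/1.971² - 9 ≈ 12.232
Since 0.9286π²/1.971² ≈ 2.359 < 9, λ₁ < 0.
The n=1 mode grows fastest (−λₙ is largest for n=1) → dominates.
Asymptotic: u ~ c₁ sin(πx/1.971) e^{6.641t} (exponential growth at rate −λ₁ ≈ 6.641).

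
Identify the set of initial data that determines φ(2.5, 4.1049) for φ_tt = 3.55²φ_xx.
Domain of dependence: [-12.072395, 17.072395]. Signals travel at speed 3.55, so data within |x - 2.5| ≤ 3.55·4.1049 = 14.572395 can reach the point.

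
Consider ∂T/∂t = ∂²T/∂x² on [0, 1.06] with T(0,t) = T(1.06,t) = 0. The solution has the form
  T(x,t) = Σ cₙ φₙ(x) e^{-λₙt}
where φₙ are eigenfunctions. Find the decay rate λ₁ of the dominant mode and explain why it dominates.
Eigenvalues: λₙ = n²π²/1.06².
First three modes:
  n=1: λ₁ = π²/1.06² ≈ 8.784
  n=2: λ₂ = 4π²/1.06² ≈ 35.136 (4× faster decay)
  n=3: λ₃ = 9π²/1.06² ≈ 79.055 (9× faster decay)
As t → ∞, higher modes decay exponentially faster. The n=1 mode dominates: T ~ c₁ sin(πx/1.06) e^{-λ₁t}.
Decay rate: λ₁ = π²/1.06² ≈ 8.784.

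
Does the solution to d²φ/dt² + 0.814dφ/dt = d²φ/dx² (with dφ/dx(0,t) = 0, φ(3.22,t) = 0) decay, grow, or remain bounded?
φ → 0. Damping (γ=0.814) dissipates energy; oscillations decay exponentially.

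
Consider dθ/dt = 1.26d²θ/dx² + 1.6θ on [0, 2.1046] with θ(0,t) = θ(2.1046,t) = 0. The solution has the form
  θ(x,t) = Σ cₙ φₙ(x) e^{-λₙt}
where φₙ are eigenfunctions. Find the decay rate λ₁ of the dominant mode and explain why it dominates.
Eigenvalues: λₙ = 1.26n²π²/2.1046² - 1.6.
First three modes:
  n=1: λ₁ = 1.26π²/2.1046² - 1.6 ≈ 1.208
  n=2: λ₂ = 5.04π²/2.1046² - 1.6 ≈ 9.63
  n=3: λ₃ = 11.34π²/2.1046² - 1.6 ≈ 23.668
Since 1.26π²/2.1046² ≈ 2.808 > 1.6, all λₙ > 0.
The n=1 mode decays slowest → dominates as t → ∞.
Asymptotic: θ ~ c₁ sin(πx/2.1046) e^{-λ₁t} with decay rate λ₁ ≈ 1.208.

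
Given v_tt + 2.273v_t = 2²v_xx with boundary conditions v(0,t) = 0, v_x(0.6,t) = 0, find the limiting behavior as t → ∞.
v → 0. Damping (γ=2.273) dissipates energy; oscillations decay exponentially.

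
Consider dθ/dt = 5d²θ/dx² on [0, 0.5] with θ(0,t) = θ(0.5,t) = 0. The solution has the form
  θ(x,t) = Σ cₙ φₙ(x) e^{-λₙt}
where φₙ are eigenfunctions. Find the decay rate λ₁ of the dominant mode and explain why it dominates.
Eigenvalues: λₙ = 5n²π²/0.5².
First three modes:
  n=1: λ₁ = 5π²/0.5² ≈ 197.392
  n=2: λ₂ = 20π²/0.5² ≈ 789.568 (4× faster decay)
  n=3: λ₃ = 45π²/0.5² ≈ 1776.529 (9× faster decay)
As t → ∞, higher modes decay exponentially faster. The n=1 mode dominates: θ ~ c₁ sin(πx/0.5) e^{-λ₁t}.
Decay rate: λ₁ = 5π²/0.5² ≈ 197.392.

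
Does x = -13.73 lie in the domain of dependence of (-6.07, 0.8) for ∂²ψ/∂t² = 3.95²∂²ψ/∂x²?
No. The domain of dependence is [-9.23, -2.91], and -13.73 is outside this interval.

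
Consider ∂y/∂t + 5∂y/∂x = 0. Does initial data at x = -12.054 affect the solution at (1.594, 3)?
No. Only data at x = -13.406 affects (1.594, 3). Advection has one-way propagation along characteristics.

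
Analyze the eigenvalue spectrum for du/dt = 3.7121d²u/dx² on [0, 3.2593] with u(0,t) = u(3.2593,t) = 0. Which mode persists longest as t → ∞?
Eigenvalues: λₙ = 3.7121n²π²/3.2593².
First three modes:
  n=1: λ₁ = 3.7121π²/3.2593² ≈ 3.449
  n=2: λ₂ = 14.8484π²/3.2593² ≈ 13.795 (4× faster decay)
  n=3: λ₃ = 33.4089π²/3.2593² ≈ 31.039 (9× faster decay)
As t → ∞, higher modes decay exponentially faster. The n=1 mode dominates: u ~ c₁ sin(πx/3.2593) e^{-λ₁t}.
Decay rate: λ₁ = 3.7121π²/3.2593² ≈ 3.449.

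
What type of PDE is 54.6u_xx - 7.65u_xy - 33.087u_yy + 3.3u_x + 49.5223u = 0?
With A = 54.6, B = -7.65, C = -33.087, the discriminant is 7284.7233. This is a hyperbolic PDE.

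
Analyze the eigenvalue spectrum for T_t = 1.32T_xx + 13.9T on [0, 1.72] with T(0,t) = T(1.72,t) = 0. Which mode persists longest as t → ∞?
Eigenvalues: λₙ = 1.32n²π²/1.72² - 13.9.
First three modes:
  n=1: λ₁ = 1.32π²/1.72² - 13.9 ≈ -9.496
  n=2: λ₂ = 5.28π²/1.72² - 13.9 ≈ 3.715
  n=3: λ₃ = 11.88π²/1.72² - 13.9 ≈ 25.733
Since 1.32π²/1.72² ≈ 4.404 < 13.9, λ₁ < 0.
The n=1 mode grows fastest (−λₙ is largest for n=1) → dominates.
Asymptotic: T ~ c₁ sin(πx/1.72) e^{9.496t} (exponential growth at rate −λ₁ ≈ 9.496).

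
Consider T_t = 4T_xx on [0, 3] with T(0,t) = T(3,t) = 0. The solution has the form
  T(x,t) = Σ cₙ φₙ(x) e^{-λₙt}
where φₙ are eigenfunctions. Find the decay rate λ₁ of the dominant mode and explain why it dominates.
Eigenvalues: λₙ = 4n²π²/3².
First three modes:
  n=1: λ₁ = 4π²/3² ≈ 4.386
  n=2: λ₂ = 16π²/3² ≈ 17.546 (4× faster decay)
  n=3: λ₃ = 36π²/3² ≈ 39.478 (9× faster decay)
As t → ∞, higher modes decay exponentially faster. The n=1 mode dominates: T ~ c₁ sin(πx/3) e^{-λ₁t}.
Decay rate: λ₁ = 4π²/3² ≈ 4.386.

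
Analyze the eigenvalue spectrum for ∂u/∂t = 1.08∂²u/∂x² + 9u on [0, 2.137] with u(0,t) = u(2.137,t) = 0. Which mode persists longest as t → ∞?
Eigenvalues: λₙ = 1.08n²π²/2.137² - 9.
First three modes:
  n=1: λ₁ = 1.08π²/2.137² - 9 ≈ -6.666
  n=2: λ₂ = 4.32π²/2.137² - 9 ≈ 0.336
  n=3: λ₃ = 9.72π²/2.137² - 9 ≈ 12.007
Since 1.08π²/2.137² ≈ 2.334 < 9, λ₁ < 0.
The n=1 mode grows fastest (−λₙ is largest for n=1) → dominates.
Asymptotic: u ~ c₁ sin(πx/2.137) e^{6.666t} (exponential growth at rate −λ₁ ≈ 6.666).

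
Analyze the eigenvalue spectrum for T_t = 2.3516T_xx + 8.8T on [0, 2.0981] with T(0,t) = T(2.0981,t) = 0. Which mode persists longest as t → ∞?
Eigenvalues: λₙ = 2.3516n²π²/2.0981² - 8.8.
First three modes:
  n=1: λ₁ = 2.3516π²/2.0981² - 8.8 ≈ -3.528
  n=2: λ₂ = 9.4064π²/2.0981² - 8.8 ≈ 12.29
  n=3: λ₃ = 21.1644π²/2.0981² - 8.8 ≈ 38.652
Since 2.3516π²/2.0981² ≈ 5.272 < 8.8, λ₁ < 0.
The n=1 mode grows fastest (−λₙ is largest for n=1) → dominates.
Asymptotic: T ~ c₁ sin(πx/2.0981) e^{3.528t} (exponential growth at rate −λ₁ ≈ 3.528).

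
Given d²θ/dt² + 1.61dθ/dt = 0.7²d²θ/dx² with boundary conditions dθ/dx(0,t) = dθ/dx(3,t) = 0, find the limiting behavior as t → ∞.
θ → constant (steady state). Damping (γ=1.61) dissipates the nonconstant modes; with Neumann BCs the spatial average obeys M''+γM'=0 and tends to a finite limit.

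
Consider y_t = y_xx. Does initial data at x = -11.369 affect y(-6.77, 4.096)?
Yes, for any finite x. The heat equation has infinite propagation speed, so all initial data affects all points at any t > 0.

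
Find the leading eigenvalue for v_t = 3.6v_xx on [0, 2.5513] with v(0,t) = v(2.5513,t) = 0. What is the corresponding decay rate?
Eigenvalues: λₙ = 3.6n²π²/2.5513².
First three modes:
  n=1: λ₁ = 3.6π²/2.5513² ≈ 5.459
  n=2: λ₂ = 14.4π²/2.5513² ≈ 21.834 (4× faster decay)
  n=3: λ₃ = 32.4π²/2.5513² ≈ 49.127 (9× faster decay)
As t → ∞, higher modes decay exponentially faster. The n=1 mode dominates: v ~ c₁ sin(πx/2.5513) e^{-λ₁t}.
Decay rate: λ₁ = 3.6π²/2.5513² ≈ 5.459.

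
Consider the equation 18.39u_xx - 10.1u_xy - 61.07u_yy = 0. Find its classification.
Hyperbolic. (A = 18.39, B = -10.1, C = -61.07 gives B² - 4AC = 4594.3192.)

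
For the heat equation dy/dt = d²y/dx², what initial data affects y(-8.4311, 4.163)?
The entire real line. The heat equation has infinite propagation speed: any initial disturbance instantly affects all points (though exponentially small far away).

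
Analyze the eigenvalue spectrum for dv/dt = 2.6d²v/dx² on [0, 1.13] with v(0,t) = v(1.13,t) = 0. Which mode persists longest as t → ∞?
Eigenvalues: λₙ = 2.6n²π²/1.13².
First three modes:
  n=1: λ₁ = 2.6π²/1.13² ≈ 20.096
  n=2: λ₂ = 10.4π²/1.13² ≈ 80.385 (4× faster decay)
  n=3: λ₃ = 23.4π²/1.13² ≈ 180.867 (9× faster decay)
As t → ∞, higher modes decay exponentially faster. The n=1 mode dominates: v ~ c₁ sin(πx/1.13) e^{-λ₁t}.
Decay rate: λ₁ = 2.6π²/1.13² ≈ 20.096.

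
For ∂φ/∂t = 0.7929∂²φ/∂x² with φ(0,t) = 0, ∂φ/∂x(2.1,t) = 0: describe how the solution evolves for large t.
φ → 0. Heat escapes through the Dirichlet boundary.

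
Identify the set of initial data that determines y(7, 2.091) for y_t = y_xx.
The entire real line. The heat equation has infinite propagation speed: any initial disturbance instantly affects all points (though exponentially small far away).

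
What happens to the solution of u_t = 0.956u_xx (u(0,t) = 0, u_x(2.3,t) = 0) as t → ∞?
u → 0. Heat escapes through the Dirichlet boundary.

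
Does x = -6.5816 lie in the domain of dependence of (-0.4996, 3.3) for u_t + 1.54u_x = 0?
No. Only data at x = -5.5816 affects (-0.4996, 3.3). Advection has one-way propagation along characteristics.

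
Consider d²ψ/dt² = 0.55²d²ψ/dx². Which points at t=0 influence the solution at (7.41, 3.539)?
Domain of dependence: [5.46355, 9.35645]. Signals travel at speed 0.55, so data within |x - 7.41| ≤ 0.55·3.539 = 1.94645 can reach the point.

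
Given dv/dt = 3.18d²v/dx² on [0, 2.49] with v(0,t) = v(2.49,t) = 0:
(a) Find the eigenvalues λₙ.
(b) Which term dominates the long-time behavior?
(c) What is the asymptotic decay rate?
Eigenvalues: λₙ = 3.18n²π²/2.49².
First three modes:
  n=1: λ₁ = 3.18π²/2.49² ≈ 5.062
  n=2: λ₂ = 12.72π²/2.49² ≈ 20.248 (4× faster decay)
  n=3: λ₃ = 28.62π²/2.49² ≈ 45.559 (9× faster decay)
As t → ∞, higher modes decay exponentially faster. The n=1 mode dominates: v ~ c₁ sin(πx/2.49) e^{-λ₁t}.
Decay rate: λ₁ = 3.18π²/2.49² ≈ 5.062.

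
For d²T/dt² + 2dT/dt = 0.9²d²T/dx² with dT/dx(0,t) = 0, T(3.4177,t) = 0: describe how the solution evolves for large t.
T → 0. Damping (γ=2) dissipates energy; oscillations decay exponentially.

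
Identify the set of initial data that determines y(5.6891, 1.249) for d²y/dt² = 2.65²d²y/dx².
Domain of dependence: [2.37925, 8.99895]. Signals travel at speed 2.65, so data within |x - 5.6891| ≤ 2.65·1.249 = 3.30985 can reach the point.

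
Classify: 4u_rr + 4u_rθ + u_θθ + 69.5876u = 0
Parabolic (discriminant = 0).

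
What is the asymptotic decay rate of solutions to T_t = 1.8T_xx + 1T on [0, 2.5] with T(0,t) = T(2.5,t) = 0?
Eigenvalues: λₙ = 1.8n²π²/2.5² - 1.
First three modes:
  n=1: λ₁ = 1.8π²/2.5² - 1 ≈ 1.842
  n=2: λ₂ = 7.2π²/2.5² - 1 ≈ 10.37
  n=3: λ₃ = 16.2π²/2.5² - 1 ≈ 24.582
Since 1.8π²/2.5² ≈ 2.842 > 1, all λₙ > 0.
The n=1 mode decays slowest → dominates as t → ∞.
Asymptotic: T ~ c₁ sin(πx/2.5) e^{-λ₁t} with decay rate λ₁ ≈ 1.842.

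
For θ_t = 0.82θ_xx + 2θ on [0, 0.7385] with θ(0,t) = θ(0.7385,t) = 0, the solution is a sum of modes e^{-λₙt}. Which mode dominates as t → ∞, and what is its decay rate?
Eigenvalues: λₙ = 0.82n²π²/0.7385² - 2.
First three modes:
  n=1: λ₁ = 0.82π²/0.7385² - 2 ≈ 12.839
  n=2: λ₂ = 3.28π²/0.7385² - 2 ≈ 57.357
  n=3: λ₃ = 7.38π²/0.7385² - 2 ≈ 131.553
Since 0.82π²/0.7385² ≈ 14.839 > 2, all λₙ > 0.
The n=1 mode decays slowest → dominates as t → ∞.
Asymptotic: θ ~ c₁ sin(πx/0.7385) e^{-λ₁t} with decay rate λ₁ ≈ 12.839.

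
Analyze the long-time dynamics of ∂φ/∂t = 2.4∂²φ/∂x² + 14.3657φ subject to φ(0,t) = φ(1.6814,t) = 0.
Long-time behavior: φ grows unboundedly. Reaction dominates diffusion (r=14.3657 > κπ²/L²≈8.38); solution grows exponentially.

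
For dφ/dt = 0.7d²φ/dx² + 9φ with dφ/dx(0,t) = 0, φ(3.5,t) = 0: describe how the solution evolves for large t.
φ grows unboundedly. Reaction dominates diffusion (r=9 > κπ²/(4L²)≈0.14); solution grows exponentially.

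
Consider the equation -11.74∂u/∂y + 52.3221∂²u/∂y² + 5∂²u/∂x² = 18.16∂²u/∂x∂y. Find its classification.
Rewriting in standard form: 5∂²u/∂x² - 18.16∂²u/∂x∂y + 52.3221∂²u/∂y² - 11.74∂u/∂y = 0. Elliptic. (A = 5, B = -18.16, C = 52.3221 gives B² - 4AC = -716.6564.)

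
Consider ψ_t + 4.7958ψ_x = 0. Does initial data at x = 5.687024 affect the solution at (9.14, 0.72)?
Yes. The characteristic through (9.14, 0.72) passes through x = 5.687024.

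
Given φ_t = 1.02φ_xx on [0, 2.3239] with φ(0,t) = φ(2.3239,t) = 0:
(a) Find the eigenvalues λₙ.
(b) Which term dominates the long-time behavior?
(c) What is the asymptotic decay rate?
Eigenvalues: λₙ = 1.02n²π²/2.3239².
First three modes:
  n=1: λ₁ = 1.02π²/2.3239² ≈ 1.864
  n=2: λ₂ = 4.08π²/2.3239² ≈ 7.456 (4× faster decay)
  n=3: λ₃ = 9.18π²/2.3239² ≈ 16.777 (9× faster decay)
As t → ∞, higher modes decay exponentially faster. The n=1 mode dominates: φ ~ c₁ sin(πx/2.3239) e^{-λ₁t}.
Decay rate: λ₁ = 1.02π²/2.3239² ≈ 1.864.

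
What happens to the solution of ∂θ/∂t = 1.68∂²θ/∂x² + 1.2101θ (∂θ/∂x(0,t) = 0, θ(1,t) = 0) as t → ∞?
θ → 0. Diffusion dominates reaction (r=1.2101 < κπ²/(4L²)≈4.15); solution decays.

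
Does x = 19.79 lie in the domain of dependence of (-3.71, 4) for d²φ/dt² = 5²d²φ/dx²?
No. The domain of dependence is [-23.71, 16.29], and 19.79 is outside this interval.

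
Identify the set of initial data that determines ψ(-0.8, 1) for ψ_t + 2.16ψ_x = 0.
A single point: x = -2.96. The characteristic through (-0.8, 1) is x - 2.16t = const, so x = -0.8 - 2.16·1 = -2.96.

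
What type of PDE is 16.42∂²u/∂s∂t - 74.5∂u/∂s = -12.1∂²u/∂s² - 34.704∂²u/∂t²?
Rewriting in standard form: 12.1∂²u/∂s² + 16.42∂²u/∂s∂t + 34.704∂²u/∂t² - 74.5∂u/∂s = 0. With A = 12.1, B = 16.42, C = 34.704, the discriminant is -1410.0572. This is an elliptic PDE.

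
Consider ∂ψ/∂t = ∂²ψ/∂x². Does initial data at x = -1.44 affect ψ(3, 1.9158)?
Yes, for any finite x. The heat equation has infinite propagation speed, so all initial data affects all points at any t > 0.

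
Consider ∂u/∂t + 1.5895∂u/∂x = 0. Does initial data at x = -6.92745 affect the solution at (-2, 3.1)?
Yes. The characteristic through (-2, 3.1) passes through x = -6.92745.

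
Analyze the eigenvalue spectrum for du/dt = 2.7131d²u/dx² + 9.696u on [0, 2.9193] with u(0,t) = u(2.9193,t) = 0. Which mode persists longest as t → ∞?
Eigenvalues: λₙ = 2.7131n²π²/2.9193² - 9.696.
First three modes:
  n=1: λ₁ = 2.7131π²/2.9193² - 9.696 ≈ -6.554
  n=2: λ₂ = 10.8524π²/2.9193² - 9.696 ≈ 2.872
  n=3: λ₃ = 24.4179π²/2.9193² - 9.696 ≈ 18.582
Since 2.7131π²/2.9193² ≈ 3.142 < 9.696, λ₁ < 0.
The n=1 mode grows fastest (−λₙ is largest for n=1) → dominates.
Asymptotic: u ~ c₁ sin(πx/2.9193) e^{6.554t} (exponential growth at rate −λ₁ ≈ 6.554).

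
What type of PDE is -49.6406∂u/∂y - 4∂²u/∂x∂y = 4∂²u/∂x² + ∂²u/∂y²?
Rewriting in standard form: -4∂²u/∂x² - 4∂²u/∂x∂y - ∂²u/∂y² - 49.6406∂u/∂y = 0. With A = -4, B = -4, C = -1, the discriminant is 0. This is a parabolic PDE.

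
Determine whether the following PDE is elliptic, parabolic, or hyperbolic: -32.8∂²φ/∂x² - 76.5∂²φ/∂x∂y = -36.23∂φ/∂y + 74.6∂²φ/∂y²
Rewriting in standard form: -32.8∂²φ/∂x² - 76.5∂²φ/∂x∂y - 74.6∂²φ/∂y² + 36.23∂φ/∂y = 0. Coefficients: A = -32.8, B = -76.5, C = -74.6. B² - 4AC = -3935.27, which is negative, so the equation is elliptic.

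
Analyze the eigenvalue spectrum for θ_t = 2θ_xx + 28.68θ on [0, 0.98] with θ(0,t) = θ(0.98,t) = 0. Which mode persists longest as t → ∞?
Eigenvalues: λₙ = 2n²π²/0.98² - 28.68.
First three modes:
  n=1: λ₁ = 2π²/0.98² - 28.68 ≈ -8.127
  n=2: λ₂ = 8π²/0.98² - 28.68 ≈ 53.532
  n=3: λ₃ = 18π²/0.98² - 28.68 ≈ 156.298
Since 2π²/0.98² ≈ 20.553 < 28.68, λ₁ < 0.
The n=1 mode grows fastest (−λₙ is largest for n=1) → dominates.
Asymptotic: θ ~ c₁ sin(πx/0.98) e^{8.127t} (exponential growth at rate −λ₁ ≈ 8.127).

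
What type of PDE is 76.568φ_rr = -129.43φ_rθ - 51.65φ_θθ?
Rewriting in standard form: 76.568φ_rr + 129.43φ_rθ + 51.65φ_θθ = 0. With A = 76.568, B = 129.43, C = 51.65, the discriminant is 933.1761. This is a hyperbolic PDE.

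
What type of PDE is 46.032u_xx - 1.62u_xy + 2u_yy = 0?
With A = 46.032, B = -1.62, C = 2, the discriminant is -365.6316. This is an elliptic PDE.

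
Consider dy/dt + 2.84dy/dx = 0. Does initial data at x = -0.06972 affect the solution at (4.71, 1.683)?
Yes. The characteristic through (4.71, 1.683) passes through x = -0.06972.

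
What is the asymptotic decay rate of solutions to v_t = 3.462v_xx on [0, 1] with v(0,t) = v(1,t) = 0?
Eigenvalues: λₙ = 3.462n²π².
First three modes:
  n=1: λ₁ = 3.462π² ≈ 34.169
  n=2: λ₂ = 13.848π² ≈ 136.674 (4× faster decay)
  n=3: λ₃ = 31.158π² ≈ 307.517 (9× faster decay)
As t → ∞, higher modes decay exponentially faster. The n=1 mode dominates: v ~ c₁ sin(πx) e^{-λ₁t}.
Decay rate: λ₁ = 3.462π² ≈ 34.169.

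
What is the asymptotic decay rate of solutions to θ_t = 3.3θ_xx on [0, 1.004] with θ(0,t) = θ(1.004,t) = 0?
Eigenvalues: λₙ = 3.3n²π²/1.004².
First three modes:
  n=1: λ₁ = 3.3π²/1.004² ≈ 32.311
  n=2: λ₂ = 13.2π²/1.004² ≈ 129.243 (4× faster decay)
  n=3: λ₃ = 29.7π²/1.004² ≈ 290.796 (9× faster decay)
As t → ∞, higher modes decay exponentially faster. The n=1 mode dominates: θ ~ c₁ sin(πx/1.004) e^{-λ₁t}.
Decay rate: λ₁ = 3.3π²/1.004² ≈ 32.311.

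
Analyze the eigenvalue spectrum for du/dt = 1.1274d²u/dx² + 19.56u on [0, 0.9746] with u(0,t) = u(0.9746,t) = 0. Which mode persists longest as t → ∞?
Eigenvalues: λₙ = 1.1274n²π²/0.9746² - 19.56.
First three modes:
  n=1: λ₁ = 1.1274π²/0.9746² - 19.56 ≈ -7.845
  n=2: λ₂ = 4.5096π²/0.9746² - 19.56 ≈ 27.298
  n=3: λ₃ = 10.1466π²/0.9746² - 19.56 ≈ 85.871
Since 1.1274π²/0.9746² ≈ 11.715 < 19.56, λ₁ < 0.
The n=1 mode grows fastest (−λₙ is largest for n=1) → dominates.
Asymptotic: u ~ c₁ sin(πx/0.9746) e^{7.845t} (exponential growth at rate −λ₁ ≈ 7.845).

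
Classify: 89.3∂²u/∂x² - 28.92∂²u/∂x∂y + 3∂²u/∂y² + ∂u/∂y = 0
Elliptic (discriminant = -235.2336).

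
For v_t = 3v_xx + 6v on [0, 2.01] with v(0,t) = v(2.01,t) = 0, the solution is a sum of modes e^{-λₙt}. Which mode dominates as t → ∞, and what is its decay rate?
Eigenvalues: λₙ = 3n²π²/2.01² - 6.
First three modes:
  n=1: λ₁ = 3π²/2.01² - 6 ≈ 1.329
  n=2: λ₂ = 12π²/2.01² - 6 ≈ 23.315
  n=3: λ₃ = 27π²/2.01² - 6 ≈ 59.959
Since 3π²/2.01² ≈ 7.329 > 6, all λₙ > 0.
The n=1 mode decays slowest → dominates as t → ∞.
Asymptotic: v ~ c₁ sin(πx/2.01) e^{-λ₁t} with decay rate λ₁ ≈ 1.329.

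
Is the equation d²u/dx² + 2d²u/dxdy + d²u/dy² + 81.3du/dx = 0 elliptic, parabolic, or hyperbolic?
Computing B² - 4AC with A = 1, B = 2, C = 1: discriminant = 0 (zero). Answer: parabolic.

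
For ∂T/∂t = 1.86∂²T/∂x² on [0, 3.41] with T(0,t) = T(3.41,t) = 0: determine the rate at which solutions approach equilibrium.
Eigenvalues: λₙ = 1.86n²π²/3.41².
First three modes:
  n=1: λ₁ = 1.86π²/3.41² ≈ 1.579
  n=2: λ₂ = 7.44π²/3.41² ≈ 6.315 (4× faster decay)
  n=3: λ₃ = 16.74π²/3.41² ≈ 14.208 (9× faster decay)
As t → ∞, higher modes decay exponentially faster. The n=1 mode dominates: T ~ c₁ sin(πx/3.41) e^{-λ₁t}.
Decay rate: λ₁ = 1.86π²/3.41² ≈ 1.579.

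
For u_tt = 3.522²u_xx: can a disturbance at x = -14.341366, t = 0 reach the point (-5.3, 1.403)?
No. The domain of dependence is [-10.241366, -0.358634], and -14.341366 is outside this interval.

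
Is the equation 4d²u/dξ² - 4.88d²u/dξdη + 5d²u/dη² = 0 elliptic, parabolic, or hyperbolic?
Computing B² - 4AC with A = 4, B = -4.88, C = 5: discriminant = -56.1856 (negative). Answer: elliptic.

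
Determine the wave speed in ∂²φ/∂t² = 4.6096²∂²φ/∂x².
Speed = 4.6096. Information travels along characteristics x = x₀ ± 4.6096t.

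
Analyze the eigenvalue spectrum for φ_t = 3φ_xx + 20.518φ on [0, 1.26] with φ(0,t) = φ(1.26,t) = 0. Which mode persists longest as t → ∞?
Eigenvalues: λₙ = 3n²π²/1.26² - 20.518.
First three modes:
  n=1: λ₁ = 3π²/1.26² - 20.518 ≈ -1.868
  n=2: λ₂ = 12π²/1.26² - 20.518 ≈ 54.082
  n=3: λ₃ = 27π²/1.26² - 20.518 ≈ 147.332
Since 3π²/1.26² ≈ 18.65 < 20.518, λ₁ < 0.
The n=1 mode grows fastest (−λₙ is largest for n=1) → dominates.
Asymptotic: φ ~ c₁ sin(πx/1.26) e^{1.868t} (exponential growth at rate −λ₁ ≈ 1.868).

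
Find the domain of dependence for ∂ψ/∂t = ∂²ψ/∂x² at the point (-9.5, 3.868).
The entire real line. The heat equation has infinite propagation speed: any initial disturbance instantly affects all points (though exponentially small far away).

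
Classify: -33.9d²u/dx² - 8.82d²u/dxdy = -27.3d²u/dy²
Rewriting in standard form: -33.9d²u/dx² - 8.82d²u/dxdy + 27.3d²u/dy² = 0. Hyperbolic (discriminant = 3779.6724).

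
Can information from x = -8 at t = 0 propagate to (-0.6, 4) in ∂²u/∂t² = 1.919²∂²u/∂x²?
Yes. The domain of dependence is [-8.276, 7.076], and -8 ∈ [-8.276, 7.076].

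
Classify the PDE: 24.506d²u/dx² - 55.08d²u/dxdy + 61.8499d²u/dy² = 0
A = 24.506, B = -55.08, C = 61.8499. Discriminant B² - 4AC = -3028.9681976. Since -3028.9681976 < 0, elliptic.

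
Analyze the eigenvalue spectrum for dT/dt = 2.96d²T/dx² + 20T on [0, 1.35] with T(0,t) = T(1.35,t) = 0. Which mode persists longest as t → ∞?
Eigenvalues: λₙ = 2.96n²π²/1.35² - 20.
First three modes:
  n=1: λ₁ = 2.96π²/1.35² - 20 ≈ -3.97
  n=2: λ₂ = 11.84π²/1.35² - 20 ≈ 44.119
  n=3: λ₃ = 26.64π²/1.35² - 20 ≈ 124.267
Since 2.96π²/1.35² ≈ 16.03 < 20, λ₁ < 0.
The n=1 mode grows fastest (−λₙ is largest for n=1) → dominates.
Asymptotic: T ~ c₁ sin(πx/1.35) e^{3.97t} (exponential growth at rate −λ₁ ≈ 3.97).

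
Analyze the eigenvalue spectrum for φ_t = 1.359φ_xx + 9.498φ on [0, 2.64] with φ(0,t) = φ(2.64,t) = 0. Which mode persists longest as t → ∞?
Eigenvalues: λₙ = 1.359n²π²/2.64² - 9.498.
First three modes:
  n=1: λ₁ = 1.359π²/2.64² - 9.498 ≈ -7.574
  n=2: λ₂ = 5.436π²/2.64² - 9.498 ≈ -1.8
  n=3: λ₃ = 12.231π²/2.64² - 9.498 ≈ 7.822
Since 1.359π²/2.64² ≈ 1.924 < 9.498, λ₁ < 0.
The n=1 mode grows fastest (−λₙ is largest for n=1) → dominates.
Asymptotic: φ ~ c₁ sin(πx/2.64) e^{7.574t} (exponential growth at rate −λ₁ ≈ 7.574).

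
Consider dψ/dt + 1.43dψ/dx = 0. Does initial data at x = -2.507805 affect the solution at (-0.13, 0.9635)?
No. Only data at x = -1.507805 affects (-0.13, 0.9635). Advection has one-way propagation along characteristics.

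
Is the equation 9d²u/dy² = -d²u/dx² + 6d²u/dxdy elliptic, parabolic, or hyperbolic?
Rewriting in standard form: d²u/dx² - 6d²u/dxdy + 9d²u/dy² = 0. Computing B² - 4AC with A = 1, B = -6, C = 9: discriminant = 0 (zero). Answer: parabolic.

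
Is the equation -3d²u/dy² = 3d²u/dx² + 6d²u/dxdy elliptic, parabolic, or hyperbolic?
Rewriting in standard form: -3d²u/dx² - 6d²u/dxdy - 3d²u/dy² = 0. Computing B² - 4AC with A = -3, B = -6, C = -3: discriminant = 0 (zero). Answer: parabolic.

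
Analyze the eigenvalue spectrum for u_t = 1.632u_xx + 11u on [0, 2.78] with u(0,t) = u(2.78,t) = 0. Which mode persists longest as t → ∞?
Eigenvalues: λₙ = 1.632n²π²/2.78² - 11.
First three modes:
  n=1: λ₁ = 1.632π²/2.78² - 11 ≈ -8.916
  n=2: λ₂ = 6.528π²/2.78² - 11 ≈ -2.663
  n=3: λ₃ = 14.688π²/2.78² - 11 ≈ 7.757
Since 1.632π²/2.78² ≈ 2.084 < 11, λ₁ < 0.
The n=1 mode grows fastest (−λₙ is largest for n=1) → dominates.
Asymptotic: u ~ c₁ sin(πx/2.78) e^{8.916t} (exponential growth at rate −λ₁ ≈ 8.916).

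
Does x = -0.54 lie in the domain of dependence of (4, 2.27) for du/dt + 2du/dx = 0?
Yes. The characteristic through (4, 2.27) passes through x = -0.54.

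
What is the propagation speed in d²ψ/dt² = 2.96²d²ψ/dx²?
Speed = 2.96. Information travels along characteristics x = x₀ ± 2.96t.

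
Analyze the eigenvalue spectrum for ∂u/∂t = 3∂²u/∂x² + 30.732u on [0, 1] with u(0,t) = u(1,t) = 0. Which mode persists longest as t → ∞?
Eigenvalues: λₙ = 3n²π²/1² - 30.732.
First three modes:
  n=1: λ₁ = 3π² - 30.732 ≈ -1.123
  n=2: λ₂ = 12π² - 30.732 ≈ 87.703
  n=3: λ₃ = 27π² - 30.732 ≈ 235.747
Since 3π² ≈ 29.609 < 30.732, λ₁ < 0.
The n=1 mode grows fastest (−λₙ is largest for n=1) → dominates.
Asymptotic: u ~ c₁ sin(πx/1) e^{1.123t} (exponential growth at rate −λ₁ ≈ 1.123).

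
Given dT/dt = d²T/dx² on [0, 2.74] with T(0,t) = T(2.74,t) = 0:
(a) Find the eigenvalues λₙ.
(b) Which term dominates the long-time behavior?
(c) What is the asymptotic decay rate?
Eigenvalues: λₙ = n²π²/2.74².
First three modes:
  n=1: λ₁ = π²/2.74² ≈ 1.315
  n=2: λ₂ = 4π²/2.74² ≈ 5.258 (4× faster decay)
  n=3: λ₃ = 9π²/2.74² ≈ 11.832 (9× faster decay)
As t → ∞, higher modes decay exponentially faster. The n=1 mode dominates: T ~ c₁ sin(πx/2.74) e^{-λ₁t}.
Decay rate: λ₁ = π²/2.74² ≈ 1.315.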